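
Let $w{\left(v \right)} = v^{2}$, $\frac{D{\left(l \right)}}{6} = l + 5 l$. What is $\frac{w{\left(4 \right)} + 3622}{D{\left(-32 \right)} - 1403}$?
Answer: $- \frac{3638}{2555} \approx -1.4239$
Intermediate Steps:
$D{\left(l \right)} = 36 l$ ($D{\left(l \right)} = 6 \left(l + 5 l\right) = 6 \cdot 6 l = 36 l$)
$\frac{w{\left(4 \right)} + 3622}{D{\left(-32 \right)} - 1403} = \frac{4^{2} + 3622}{36 \left(-32\right) - 1403} = \frac{16 + 3622}{-1152 - 1403} = \frac{3638}{-2555} = 3638 \left(- \frac{1}{2555}\right) = - \frac{3638}{2555}$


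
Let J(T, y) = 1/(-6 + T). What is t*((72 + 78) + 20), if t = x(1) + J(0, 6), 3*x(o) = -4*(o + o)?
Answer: -1445/3 ≈ -481.67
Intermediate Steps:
x(o) = -8*o/3 (x(o) = (-4*(o + o))/3 = (-8*o)/3 = -8*o/3)
t = -17/6 (t = -8/3*1 + 1/(-6 + 0) = -8/3 + 1/(-6) = -8/3 - ⅙ = -17/6 ≈ -2.8333)
t*((72 + 78) + 20) = -17*((72 + 78) + 20)/6 = -17*(150 + 20)/6 = -17/6*170 = -1445/3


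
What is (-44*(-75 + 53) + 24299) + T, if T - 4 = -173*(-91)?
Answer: 41014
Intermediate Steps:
T = 15747 (T = 4 - 173*(-91) = 4 + 15743 = 15747)
(-44*(-75 + 53) + 24299) + T = (-44*(-75 + 53) + 24299) + 15747 = (-44*(-22) + 24299) + 15747 = (968 + 24299) + 15747 = 25267 + 15747 = 41014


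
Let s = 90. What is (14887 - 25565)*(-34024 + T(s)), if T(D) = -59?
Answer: 363938274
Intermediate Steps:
(14887 - 25565)*(-34024 + T(s)) = (14887 - 25565)*(-34024 - 59) = -10678*(-34083) = 363938274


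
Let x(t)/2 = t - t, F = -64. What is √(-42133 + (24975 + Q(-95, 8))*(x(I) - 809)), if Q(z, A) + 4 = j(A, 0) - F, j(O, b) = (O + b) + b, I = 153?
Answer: 4*I*√1268870 ≈ 4505.8*I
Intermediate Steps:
j(O, b) = O + 2*b
x(t) = 0 (x(t) = 2*(t - t) = 2*0 = 0)
Q(z, A) = 60 + A (Q(z, A) = -4 + ((A + 2*0) - 1*(-64)) = -4 + ((A + 0) + 64) = -4 + (A + 64) = -4 + (64 + A) = 60 + A)
√(-42133 + (24975 + Q(-95, 8))*(x(I) - 809)) = √(-42133 + (24975 + (60 + 8))*(0 - 809)) = √(-42133 + (24975 + 68)*(-809)) = √(-42133 + 25043*(-809)) = √(-42133 - 20259787) = √(-20301920) = 4*I*√1268870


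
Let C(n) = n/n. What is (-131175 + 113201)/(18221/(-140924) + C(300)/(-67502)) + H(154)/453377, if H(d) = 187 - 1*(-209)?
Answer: 503367423731629460/3621407273133 ≈ 1.3900e+5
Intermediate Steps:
H(d) = 396 (H(d) = 187 + 209 = 396)
C(n) = 1
(-131175 + 113201)/(18221/(-140924) + C(300)/(-67502)) + H(154)/453377 = (-131175 + 113201)/(18221/(-140924) + 1/(-67502)) + 396/453377 = -17974/(18221*(-1/140924) + 1*(-1/67502)) + 396*(1/453377) = -17974/(-2603/20132 - 1/67502) + 396/453377 = -17974/(-87863919/679475132) + 396/453377 = -17974*(-679475132/87863919) + 396/453377 = 1110262365688/7987629 + 396/453377 = 503367423731629460/3621407273133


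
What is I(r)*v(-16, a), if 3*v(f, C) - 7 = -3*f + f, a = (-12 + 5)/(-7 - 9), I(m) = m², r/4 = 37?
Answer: 284752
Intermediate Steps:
r = 148 (r = 4*37 = 148)
a = 7/16 (a = -7/(-16) = -7*(-1/16) = 7/16 ≈ 0.43750)
v(f, C) = 7/3 - 2*f/3 (v(f, C) = 7/3 + (-3*f + f)/3 = 7/3 + (-2*f)/3 = 7/3 - 2*f/3)
I(r)*v(-16, a) = 148²*(7/3 - ⅔*(-16)) = 21904*(7/3 + 32/3) = 21904*13 = 284752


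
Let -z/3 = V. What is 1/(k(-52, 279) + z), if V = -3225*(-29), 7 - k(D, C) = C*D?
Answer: -1/266060 ≈ -3.7585e-6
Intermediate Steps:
k(D, C) = 7 - C*D
V = 93525
z = -280575 (z = -3*93525 = -280575)
1/(k(-52, 279) + z) = 1/((7 - 1*279*(-52)) - 280575) = 1/((7 + 14508) - 280575) = 1/(14515 - 280575) = 1/(-266060) = -1/266060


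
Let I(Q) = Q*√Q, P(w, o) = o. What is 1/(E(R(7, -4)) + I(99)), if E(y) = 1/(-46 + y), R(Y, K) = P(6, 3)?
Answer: 43/1794082850 + 549153*√11/1794082850 ≈ 0.0010152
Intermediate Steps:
R(Y, K) = 3
I(Q) = Q^(3/2)
1/(E(R(7, -4)) + I(99)) = 1/(1/(-46 + 3) + 99^(3/2)) = 1/(1/(-43) + 297*√11) = 1/(-1/43 + 297*√11)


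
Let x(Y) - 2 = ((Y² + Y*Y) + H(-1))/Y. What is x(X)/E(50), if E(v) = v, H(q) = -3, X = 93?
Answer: 5827/1550 ≈ 3.7594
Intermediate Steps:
x(Y) = 2 + (-3 + 2*Y²)/Y (x(Y) = 2 + ((Y² + Y*Y) - 3)/Y = 2 + ((Y² + Y²) - 3)/Y = 2 + (2*Y² - 3)/Y = 2 + (-3 + 2*Y²)/Y)
x(X)/E(50) = (2 - 3/93 + 2*93)/50 = (2 - 3*1/93 + 186)*(1/50) = (2 - 1/31 + 186)*(1/50) = (5827/31)*(1/50) = 5827/1550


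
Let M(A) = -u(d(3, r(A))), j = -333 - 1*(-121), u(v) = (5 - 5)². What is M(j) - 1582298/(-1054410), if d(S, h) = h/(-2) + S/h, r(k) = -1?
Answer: 791149/527205 ≈ 1.5006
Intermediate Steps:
d(S, h) = -h/2 + S/h (d(S, h) = h*(-½) + S/h = -h/2 + S/h)
u(v) = 0 (u(v) = 0² = 0)
j = -212 (j = -333 + 121 = -212)
M(A) = 0 (M(A) = -1*0 = 0)
M(j) - 1582298/(-1054410) = 0 - 1582298/(-1054410) = 0 - 1582298*(-1/1054410) = 0 + 791149/527205 = 791149/527205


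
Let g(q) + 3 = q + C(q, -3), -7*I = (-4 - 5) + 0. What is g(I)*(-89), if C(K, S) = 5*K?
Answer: -2937/7 ≈ -419.57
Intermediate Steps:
I = 9/7 (I = -((-4 - 5) + 0)/7 = -(-9 + 0)/7 = -⅐*(-9) = 9/7 ≈ 1.2857)
g(q) = -3 + 6*q (g(q) = -3 + (q + 5*q) = -3 + 6*q)
g(I)*(-89) = (-3 + 6*(9/7))*(-89) = (-3 + 54/7)*(-89) = (33/7)*(-89) = -2937/7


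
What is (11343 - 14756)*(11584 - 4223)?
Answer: -25123093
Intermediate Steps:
(11343 - 14756)*(11584 - 4223) = -3413*7361 = -25123093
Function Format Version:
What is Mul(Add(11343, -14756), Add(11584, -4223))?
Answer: -25123093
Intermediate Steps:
Mul(Add(11343, -14756), Add(11584, -4223)) = Mul(-3413, 7361) = -25123093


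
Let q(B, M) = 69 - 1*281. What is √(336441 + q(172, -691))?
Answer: √336229 ≈ 579.85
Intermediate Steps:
q(B, M) = -212 (q(B, M) = 69 - 281 = -212)
√(336441 + q(172, -691)) = √(336441 - 212) = √336229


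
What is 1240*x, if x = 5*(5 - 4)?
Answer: 6200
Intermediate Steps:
x = 5 (x = 5*1 = 5)
1240*x = 1240*5 = 6200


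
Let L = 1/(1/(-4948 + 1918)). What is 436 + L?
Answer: -2594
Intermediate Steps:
L = -3030 (L = 1/(1/(-3030)) = 1/(-1/3030) = -3030)
436 + L = 436 - 3030 = -2594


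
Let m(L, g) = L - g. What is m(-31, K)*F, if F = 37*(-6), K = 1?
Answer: 7104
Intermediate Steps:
F = -222
m(-31, K)*F = (-31 - 1*1)*(-222) = (-31 - 1)*(-222) = -32*(-222) = 7104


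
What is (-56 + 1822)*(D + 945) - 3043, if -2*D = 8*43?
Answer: 1362075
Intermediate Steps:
D = -172 (D = -4*43 = -½*344 = -172)
(-56 + 1822)*(D + 945) - 3043 = (-56 + 1822)*(-172 + 945) - 3043 = 1766*773 - 3043 = 1365118 - 3043 = 1362075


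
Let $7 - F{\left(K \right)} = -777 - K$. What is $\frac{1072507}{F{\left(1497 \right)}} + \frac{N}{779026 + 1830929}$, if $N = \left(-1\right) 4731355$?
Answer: $\frac{557680557286}{1190661471} \approx 468.38$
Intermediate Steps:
$N = -4731355$
$F{\left(K \right)} = 784 + K$ ($F{\left(K \right)} = 7 - \left(-777 - K\right) = 7 + \left(777 + K\right) = 784 + K$)
$\frac{1072507}{F{\left(1497 \right)}} + \frac{N}{779026 + 1830929} = \frac{1072507}{784 + 1497} - \frac{4731355}{779026 + 1830929} = \frac{1072507}{2281} - \frac{4731355}{2609955} = 1072507 \cdot \frac{1}{2281} - \frac{946271}{521991} = \frac{1072507}{2281} - \frac{946271}{521991} = \frac{557680557286}{1190661471}$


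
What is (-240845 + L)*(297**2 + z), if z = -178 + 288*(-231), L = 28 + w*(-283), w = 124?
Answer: -5932871227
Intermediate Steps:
L = -35064 (L = 28 + 124*(-283) = 28 - 35092 = -35064)
z = -66706 (z = -178 - 66528 = -66706)
(-240845 + L)*(297**2 + z) = (-240845 - 35064)*(297**2 - 66706) = -275909*(88209 - 66706) = -275909*21503 = -5932871227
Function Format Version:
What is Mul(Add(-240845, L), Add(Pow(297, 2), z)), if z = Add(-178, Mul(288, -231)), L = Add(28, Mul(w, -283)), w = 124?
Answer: -5932871227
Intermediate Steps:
L = -35064 (L = Add(28, Mul(124, -283)) = Add(28, -35092) = -35064)
z = -66706 (z = Add(-178, -66528) = -66706)
Mul(Add(-240845, L), Add(Pow(297, 2), z)) = Mul(Add(-240845, -35064), Add(Pow(297, 2), -66706)) = Mul(-275909, Add(88209, -66706)) = Mul(-275909, 21503) = -5932871227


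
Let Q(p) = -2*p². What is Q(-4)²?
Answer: 1024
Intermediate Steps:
Q(-4)² = (-2*(-4)²)² = (-2*16)² = (-32)² = 1024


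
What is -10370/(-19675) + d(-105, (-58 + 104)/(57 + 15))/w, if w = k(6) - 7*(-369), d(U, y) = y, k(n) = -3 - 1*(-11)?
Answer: 193544929/367041060 ≈ 0.52731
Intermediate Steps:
k(n) = 8 (k(n) = -3 + 11 = 8)
w = 2591 (w = 8 - 7*(-369) = 8 - 1*(-2583) = 8 + 2583 = 2591)
-10370/(-19675) + d(-105, (-58 + 104)/(57 + 15))/w = -10370/(-19675) + ((-58 + 104)/(57 + 15))/2591 = -10370*(-1/19675) + (46/72)*(1/2591) = 2074/3935 + (46*(1/72))*(1/2591) = 2074/3935 + (23/36)*(1/2591) = 2074/3935 + 23/93276 = 193544929/367041060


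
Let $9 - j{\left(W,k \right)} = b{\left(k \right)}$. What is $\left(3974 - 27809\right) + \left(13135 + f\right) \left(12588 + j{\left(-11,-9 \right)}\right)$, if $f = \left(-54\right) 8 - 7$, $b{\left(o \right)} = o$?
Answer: $160021941$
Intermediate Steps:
$j{\left(W,k \right)} = 9 - k$
$f = -439$ ($f = -432 - 7 = -439$)
$\left(3974 - 27809\right) + \left(13135 + f\right) \left(12588 + j{\left(-11,-9 \right)}\right) = \left(3974 - 27809\right) + \left(13135 - 439\right) \left(12588 + \left(9 - -9\right)\right) = -23835 + 12696 \left(12588 + \left(9 + 9\right)\right) = -23835 + 12696 \left(12588 + 18\right) = -23835 + 12696 \cdot 12606 = -23835 + 160045776 = 160021941$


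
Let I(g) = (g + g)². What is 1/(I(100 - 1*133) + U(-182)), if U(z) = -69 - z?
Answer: 1/4469 ≈ 0.00022376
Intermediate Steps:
I(g) = 4*g² (I(g) = (2*g)² = 4*g²)
1/(I(100 - 1*133) + U(-182)) = 1/(4*(100 - 1*133)² + (-69 - 1*(-182))) = 1/(4*(100 - 133)² + (-69 + 182)) = 1/(4*(-33)² + 113) = 1/(4*1089 + 113) = 1/(4356 + 113) = 1/4469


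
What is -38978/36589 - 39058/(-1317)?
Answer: 1377759136/48187713 ≈ 28.591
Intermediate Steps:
-38978/36589 - 39058/(-1317) = -38978*1/36589 - 39058*(-1/1317) = -38978/36589 + 39058/1317 = 1377759136/48187713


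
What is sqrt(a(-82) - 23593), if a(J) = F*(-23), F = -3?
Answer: 2*I*sqrt(5881) ≈ 153.38*I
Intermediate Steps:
a(J) = 69 (a(J) = -3*(-23) = 69)
sqrt(a(-82) - 23593) = sqrt(69 - 23593) = sqrt(-23524) = 2*I*sqrt(5881)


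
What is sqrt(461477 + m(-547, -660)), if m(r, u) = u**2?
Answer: sqrt(897077) ≈ 947.14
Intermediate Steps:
sqrt(461477 + m(-547, -660)) = sqrt(461477 + (-660)**2) = sqrt(461477 + 435600) = sqrt(897077)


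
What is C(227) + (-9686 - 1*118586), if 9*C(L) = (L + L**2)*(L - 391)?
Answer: -3214144/3 ≈ -1.0714e+6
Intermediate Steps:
C(L) = (-391 + L)*(L + L**2)/9 (C(L) = ((L + L**2)*(L - 391))/9 = ((L + L**2)*(-391 + L))/9 = ((-391 + L)*(L + L**2))/9 = (-391 + L)*(L + L**2)/9)
C(227) + (-9686 - 1*118586) = (1/9)*227*(-391 + 227**2 - 390*227) + (-9686 - 1*118586) = (1/9)*227*(-391 + 51529 - 88530) + (-9686 - 118586) = (1/9)*227*(-37392) - 128272 = -2829328/3 - 128272 = -3214144/3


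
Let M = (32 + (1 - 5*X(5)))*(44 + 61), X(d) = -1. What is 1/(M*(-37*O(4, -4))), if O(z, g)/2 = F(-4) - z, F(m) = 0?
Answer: 1/1181040 ≈ 8.4671e-7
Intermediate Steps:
O(z, g) = -2*z (O(z, g) = 2*(0 - z) = 2*(-z) = -2*z)
M = 3990 (M = (32 + (1 - 5*(-1)))*(44 + 61) = (32 + (1 + 5))*105 = (32 + 6)*105 = 38*105 = 3990)
1/(M*(-37*O(4, -4))) = 1/(3990*(-(-74)*4)) = 1/(3990*(-37*(-8))) = 1/(3990*296) = 1/1181040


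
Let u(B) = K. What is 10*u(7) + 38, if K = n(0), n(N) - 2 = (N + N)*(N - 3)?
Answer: 58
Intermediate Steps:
n(N) = 2 + 2*N*(-3 + N) (n(N) = 2 + (N + N)*(N - 3) = 2 + (2*N)*(-3 + N) = 2 + 2*N*(-3 + N))
K = 2 (K = 2 - 6*0 + 2*0**2 = 2 + 0 + 2*0 = 2 + 0 + 0 = 2)
u(B) = 2
10*u(7) + 38 = 10*2 + 38 = 20 + 38 = 58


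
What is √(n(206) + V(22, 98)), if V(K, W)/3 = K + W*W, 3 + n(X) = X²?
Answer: √71311 ≈ 267.04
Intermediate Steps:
n(X) = -3 + X²
V(K, W) = 3*K + 3*W² (V(K, W) = 3*(K + W*W) = 3*(K + W²) = 3*K + 3*W²)
√(n(206) + V(22, 98)) = √((-3 + 206²) + (3*22 + 3*98²)) = √((-3 + 42436) + (66 + 3*9604)) = √(42433 + (66 + 28812)) = √(42433 + 28878) = √71311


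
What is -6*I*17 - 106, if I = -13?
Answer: 1220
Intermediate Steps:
-6*I*17 - 106 = -6*(-13)*17 - 106 = 78*17 - 106 = 1326 - 106 = 1220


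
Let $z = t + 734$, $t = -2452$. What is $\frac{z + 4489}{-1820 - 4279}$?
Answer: $- \frac{2771}{6099} \approx -0.45434$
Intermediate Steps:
$z = -1718$ ($z = -2452 + 734 = -1718$)
$\frac{z + 4489}{-1820 - 4279} = \frac{-1718 + 4489}{-1820 - 4279} = \frac{2771}{-6099} = 2771 \left(- \frac{1}{6099}\right) = - \frac{2771}{6099}$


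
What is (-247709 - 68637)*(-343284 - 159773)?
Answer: 159140069722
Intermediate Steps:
(-247709 - 68637)*(-343284 - 159773) = -316346*(-503057) = 159140069722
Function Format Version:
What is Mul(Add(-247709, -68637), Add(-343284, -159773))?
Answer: 159140069722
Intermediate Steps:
Mul(Add(-247709, -68637), Add(-343284, -159773)) = Mul(-316346, -503057) = 159140069722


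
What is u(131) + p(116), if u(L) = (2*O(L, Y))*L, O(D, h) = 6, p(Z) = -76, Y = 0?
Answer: 1496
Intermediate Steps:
u(L) = 12*L (u(L) = (2*6)*L = 12*L)
u(131) + p(116) = 12*131 - 76 = 1572 - 76 = 1496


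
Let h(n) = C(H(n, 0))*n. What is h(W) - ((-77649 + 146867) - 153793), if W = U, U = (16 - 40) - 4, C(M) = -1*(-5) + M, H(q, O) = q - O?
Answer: 85219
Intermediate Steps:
C(M) = 5 + M
U = -28 (U = -24 - 4 = -28)
W = -28
h(n) = n*(5 + n) (h(n) = (5 + (n - 1*0))*n = (5 + (n + 0))*n = (5 + n)*n = n*(5 + n))
h(W) - ((-77649 + 146867) - 153793) = -28*(5 - 28) - ((-77649 + 146867) - 153793) = -28*(-23) - (69218 - 153793) = 644 - 1*(-84575) = 644 + 84575 = 85219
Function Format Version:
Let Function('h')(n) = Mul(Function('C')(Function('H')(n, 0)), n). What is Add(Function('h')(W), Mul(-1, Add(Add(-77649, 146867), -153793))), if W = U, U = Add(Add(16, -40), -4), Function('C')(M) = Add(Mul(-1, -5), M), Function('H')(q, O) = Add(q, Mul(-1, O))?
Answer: 85219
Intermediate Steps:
Function('C')(M) = Add(5, M)
U = -28 (U = Add(-24, -4) = -28)
W = -28
Function('h')(n) = Mul(n, Add(5, n)) (Function('h')(n) = Mul(Add(5, Add(n, Mul(-1, 0))), n) = Mul(Add(5, Add(n, 0)), n) = Mul(Add(5, n), n) = Mul(n, Add(5, n)))
Add(Function('h')(W), Mul(-1, Add(Add(-77649, 146867), -153793))) = Add(Mul(-28, Add(5, -28)), Mul(-1, Add(Add(-77649, 146867), -153793))) = Add(Mul(-28, -23), Mul(-1, Add(69218, -153793))) = Add(644, Mul(-1, -84575)) = Add(644, 84575) = 85219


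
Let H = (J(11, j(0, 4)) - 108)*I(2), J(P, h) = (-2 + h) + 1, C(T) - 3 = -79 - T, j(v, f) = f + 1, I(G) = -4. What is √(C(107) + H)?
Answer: √233 ≈ 15.264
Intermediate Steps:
j(v, f) = 1 + f
C(T) = -76 - T (C(T) = 3 + (-79 - T) = -76 - T)
J(P, h) = -1 + h
H = 416 (H = ((-1 + (1 + 4)) - 108)*(-4) = ((-1 + 5) - 108)*(-4) = (4 - 108)*(-4) = -104*(-4) = 416)
√(C(107) + H) = √((-76 - 1*107) + 416) = √((-76 - 107) + 416) = √(-183 + 416) = √233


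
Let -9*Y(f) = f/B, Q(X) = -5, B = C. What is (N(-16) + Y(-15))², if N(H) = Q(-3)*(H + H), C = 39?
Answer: 350625625/13689 ≈ 25614.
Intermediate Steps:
B = 39
Y(f) = -f/351 (Y(f) = -f/(9*39) = -f/351)
N(H) = -10*H (N(H) = -5*(H + H) = -10*H)
(N(-16) + Y(-15))² = (-10*(-16) - 1/351*(-15))² = (160 + 5/117)² = (18725/117)² = 350625625/13689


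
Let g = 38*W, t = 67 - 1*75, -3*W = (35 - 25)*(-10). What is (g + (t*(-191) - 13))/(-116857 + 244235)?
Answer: 8345/382134 ≈ 0.021838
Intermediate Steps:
W = 100/3 (W = -(35 - 25)*(-10)/3 = -10*(-10)/3 = -1/3*(-100) = 100/3 ≈ 33.333)
t = -8 (t = 67 - 75 = -8)
g = 3800/3 (g = 38*(100/3) = 3800/3 ≈ 1266.7)
(g + (t*(-191) - 13))/(-116857 + 244235) = (3800/3 + (-8*(-191) - 13))/(-116857 + 244235) = (3800/3 + (1528 - 13))/127378 = (3800/3 + 1515)*(1/127378) = (8345/3)*(1/127378) = 8345/382134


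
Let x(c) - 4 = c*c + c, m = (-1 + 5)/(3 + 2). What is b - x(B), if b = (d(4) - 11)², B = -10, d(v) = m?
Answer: 251/25 ≈ 10.040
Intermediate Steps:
m = ⅘ (m = 4/5 = 4*(⅕) = ⅘ ≈ 0.80000)
d(v) = ⅘
b = 2601/25 (b = (⅘ - 11)² = (-51/5)² = 2601/25 ≈ 104.04)
x(c) = 4 + c + c² (x(c) = 4 + (c*c + c) = 4 + (c² + c) = 4 + (c + c²) = 4 + c + c²)
b - x(B) = 2601/25 - (4 - 10 + (-10)²) = 2601/25 - (4 - 10 + 100) = 2601/25 - 1*94 = 2601/25 - 94 = 251/25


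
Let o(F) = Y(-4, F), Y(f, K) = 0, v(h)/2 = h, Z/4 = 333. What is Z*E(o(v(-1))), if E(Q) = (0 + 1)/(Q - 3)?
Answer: -444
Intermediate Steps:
Z = 1332 (Z = 4*333 = 1332)
v(h) = 2*h
o(F) = 0
E(Q) = 1/(-3 + Q)
Z*E(o(v(-1))) = 1332/(-3 + 0) = 1332/(-3) = 1332*(-⅓) = -444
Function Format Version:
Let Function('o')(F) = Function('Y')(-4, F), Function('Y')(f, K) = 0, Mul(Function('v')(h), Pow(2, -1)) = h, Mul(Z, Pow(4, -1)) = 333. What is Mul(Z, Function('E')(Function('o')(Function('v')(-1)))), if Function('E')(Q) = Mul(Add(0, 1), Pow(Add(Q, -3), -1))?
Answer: -444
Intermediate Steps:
Z = 1332 (Z = Mul(4, 333) = 1332)
Function('v')(h) = Mul(2, h)
Function('o')(F) = 0
Function('E')(Q) = Pow(Add(-3, Q), -1) (Function('E')(Q) = Mul(1, Pow(Add(-3, Q), -1)) = Pow(Add(-3, Q), -1))
Mul(Z, Function('E')(Function('o')(Function('v')(-1)))) = Mul(1332, Pow(Add(-3, 0), -1)) = Mul(1332, Pow(-3, -1)) = Mul(1332, Rational(-1, 3)) = -444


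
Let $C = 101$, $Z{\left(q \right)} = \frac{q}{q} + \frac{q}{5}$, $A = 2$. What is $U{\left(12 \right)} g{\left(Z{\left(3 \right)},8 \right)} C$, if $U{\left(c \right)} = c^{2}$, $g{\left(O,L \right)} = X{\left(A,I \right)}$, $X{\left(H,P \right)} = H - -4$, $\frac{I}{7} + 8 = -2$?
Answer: $87264$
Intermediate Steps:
$I = -70$ ($I = -56 + 7 \left(-2\right) = -56 - 14 = -70$)
$Z{\left(q \right)} = 1 + \frac{q}{5}$ ($Z{\left(q \right)} = 1 + q \frac{1}{5} = 1 + \frac{q}{5}$)
$X{\left(H,P \right)} = 4 + H$ ($X{\left(H,P \right)} = H + 4 = 4 + H$)
$g{\left(O,L \right)} = 6$ ($g{\left(O,L \right)} = 4 + 2 = 6$)
$U{\left(12 \right)} g{\left(Z{\left(3 \right)},8 \right)} C = 12^{2} \cdot 6 \cdot 101 = 144 \cdot 6 \cdot 101 = 864 \cdot 101 = 87264$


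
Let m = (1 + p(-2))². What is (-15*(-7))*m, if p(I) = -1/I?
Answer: 945/4 ≈ 236.25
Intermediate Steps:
m = 9/4 (m = (1 - 1/(-2))² = (1 - 1*(-½))² = (1 + ½)² = (3/2)² = 9/4 ≈ 2.2500)
(-15*(-7))*m = -15*(-7)*(9/4) = 105*(9/4) = 945/4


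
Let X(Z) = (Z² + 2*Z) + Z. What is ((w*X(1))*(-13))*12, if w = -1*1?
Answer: 624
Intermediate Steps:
w = -1
X(Z) = Z² + 3*Z
((w*X(1))*(-13))*12 = (-(3 + 1)*(-13))*12 = (-4*(-13))*12 = (-1*4*(-13))*12 = -4*(-13)*12 = 52*12 = 624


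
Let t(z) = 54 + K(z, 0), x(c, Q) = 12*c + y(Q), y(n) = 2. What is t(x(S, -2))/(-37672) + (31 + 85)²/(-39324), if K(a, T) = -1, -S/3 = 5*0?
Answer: -4387919/12770808 ≈ -0.34359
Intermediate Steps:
S = 0 (S = -15*0 = -3*0 = 0)
x(c, Q) = 2 + 12*c (x(c, Q) = 12*c + 2 = 2 + 12*c)
t(z) = 53 (t(z) = 54 - 1 = 53)
t(x(S, -2))/(-37672) + (31 + 85)²/(-39324) = 53/(-37672) + (31 + 85)²/(-39324) = 53*(-1/37672) + 116²*(-1/39324) = -53/37672 + 13456*(-1/39324) = -53/37672 - 116/339 = -4387919/12770808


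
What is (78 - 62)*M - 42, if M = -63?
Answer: -1050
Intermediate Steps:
(78 - 62)*M - 42 = (78 - 62)*(-63) - 42 = 16*(-63) - 42 = -1008 - 42 = -1050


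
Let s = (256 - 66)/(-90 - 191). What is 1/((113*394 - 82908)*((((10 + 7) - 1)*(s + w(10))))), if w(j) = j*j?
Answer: -281/17141652160 ≈ -1.6393e-8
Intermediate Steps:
s = -190/281 (s = 190/(-281) = 190*(-1/281) = -190/281 ≈ -0.67616)
w(j) = j²
1/((113*394 - 82908)*((((10 + 7) - 1)*(s + w(10))))) = 1/((113*394 - 82908)*((((10 + 7) - 1)*(-190/281 + 10²)))) = 1/((44522 - 82908)*(((17 - 1)*(-190/281 + 100)))) = 1/((-38386)*((16*(27910/281)))) = -1/(38386*446560/281) = -1/38386*281/446560 = -281/17141652160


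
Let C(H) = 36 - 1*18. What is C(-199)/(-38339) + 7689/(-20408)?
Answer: -295155915/782422312 ≈ -0.37723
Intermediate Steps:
C(H) = 18 (C(H) = 36 - 18 = 18)
C(-199)/(-38339) + 7689/(-20408) = 18/(-38339) + 7689/(-20408) = 18*(-1/38339) + 7689*(-1/20408) = -18/38339 - 7689/20408 = -295155915/782422312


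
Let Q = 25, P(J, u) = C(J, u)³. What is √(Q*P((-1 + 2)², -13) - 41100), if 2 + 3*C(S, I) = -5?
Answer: 5*I*√134193/9 ≈ 203.51*I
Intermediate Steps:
C(S, I) = -7/3 (C(S, I) = -⅔ + (⅓)*(-5) = -⅔ - 5/3 = -7/3)
P(J, u) = -343/27 (P(J, u) = (-7/3)³ = -343/27)
√(Q*P((-1 + 2)², -13) - 41100) = √(25*(-343/27) - 41100) = √(-8575/27 - 41100) = √(-1118275/27) = 5*I*√134193/9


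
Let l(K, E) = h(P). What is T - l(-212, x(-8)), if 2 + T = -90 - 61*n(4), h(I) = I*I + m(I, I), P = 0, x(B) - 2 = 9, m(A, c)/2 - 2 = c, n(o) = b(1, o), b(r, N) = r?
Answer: -157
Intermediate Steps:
n(o) = 1
m(A, c) = 4 + 2*c
x(B) = 11 (x(B) = 2 + 9 = 11)
h(I) = 4 + I² + 2*I (h(I) = I*I + (4 + 2*I) = I² + (4 + 2*I) = 4 + I² + 2*I)
l(K, E) = 4 (l(K, E) = 4 + 0² + 2*0 = 4 + 0 + 0 = 4)
T = -153 (T = -2 + (-90 - 61*1) = -2 + (-90 - 61) = -2 - 151 = -153)
T - l(-212, x(-8)) = -153 - 1*4 = -153 - 4 = -157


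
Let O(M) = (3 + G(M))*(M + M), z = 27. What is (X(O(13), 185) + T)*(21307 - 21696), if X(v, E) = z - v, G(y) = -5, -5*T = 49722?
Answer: 19188203/5 ≈ 3.8376e+6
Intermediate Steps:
T = -49722/5 (T = -⅕*49722 = -49722/5 ≈ -9944.4)
O(M) = -4*M (O(M) = (3 - 5)*(M + M) = -4*M)
X(v, E) = 27 - v
(X(O(13), 185) + T)*(21307 - 21696) = ((27 - (-4)*13) - 49722/5)*(21307 - 21696) = ((27 - 1*(-52)) - 49722/5)*(-389) = ((27 + 52) - 49722/5)*(-389) = (79 - 49722/5)*(-389) = -49327/5*(-389) = 19188203/5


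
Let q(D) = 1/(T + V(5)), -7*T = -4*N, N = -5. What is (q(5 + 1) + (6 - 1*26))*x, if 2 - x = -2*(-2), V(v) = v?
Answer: 586/15 ≈ 39.067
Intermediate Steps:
x = -2 (x = 2 - (-2)*(-2) = 2 - 1*4 = 2 - 4 = -2)
T = -20/7 (T = -(-4)*(-5)/7 = -⅐*20 = -20/7 ≈ -2.8571)
q(D) = 7/15 (q(D) = 1/(-20/7 + 5) = 1/(15/7) = 7/15)
(q(5 + 1) + (6 - 1*26))*x = (7/15 + (6 - 1*26))*(-2) = (7/15 + (6 - 26))*(-2) = (7/15 - 20)*(-2) = -293/15*(-2) = 586/15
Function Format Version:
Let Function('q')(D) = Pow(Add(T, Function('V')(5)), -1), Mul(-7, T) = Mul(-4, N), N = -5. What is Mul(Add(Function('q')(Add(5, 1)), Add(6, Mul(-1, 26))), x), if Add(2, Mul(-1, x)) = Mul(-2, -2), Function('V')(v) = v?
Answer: Rational(586, 15) ≈ 39.067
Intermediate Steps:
x = -2 (x = Add(2, Mul(-1, Mul(-2, -2))) = Add(2, Mul(-1, 4)) = Add(2, -4) = -2)
T = Rational(-20, 7) (T = Mul(Rational(-1, 7), Mul(-4, -5)) = Mul(Rational(-1, 7), 20) = Rational(-20, 7) ≈ -2.8571)
Function('q')(D) = Rational(7, 15) (Function('q')(D) = Pow(Add(Rational(-20, 7), 5), -1) = Pow(Rational(15, 7), -1) = Rational(7, 15))
Mul(Add(Function('q')(Add(5, 1)), Add(6, Mul(-1, 26))), x) = Mul(Add(Rational(7, 15), Add(6, Mul(-1, 26))), -2) = Mul(Add(Rational(7, 15), Add(6, -26)), -2) = Mul(Add(Rational(7, 15), -20), -2) = Mul(Rational(-293, 15), -2) = Rational(586, 15)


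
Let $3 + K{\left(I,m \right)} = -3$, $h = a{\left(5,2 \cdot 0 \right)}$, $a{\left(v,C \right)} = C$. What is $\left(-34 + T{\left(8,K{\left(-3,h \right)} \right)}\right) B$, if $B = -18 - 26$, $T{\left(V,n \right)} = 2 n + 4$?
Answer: $1848$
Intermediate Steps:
$h = 0$ ($h = 2 \cdot 0 = 0$)
$K{\left(I,m \right)} = -6$ ($K{\left(I,m \right)} = -3 - 3 = -6$)
$T{\left(V,n \right)} = 4 + 2 n$
$B = -44$ ($B = -18 - 26 = -44$)
$\left(-34 + T{\left(8,K{\left(-3,h \right)} \right)}\right) B = \left(-34 + \left(4 + 2 \left(-6\right)\right)\right) \left(-44\right) = \left(-34 + \left(4 - 12\right)\right) \left(-44\right) = \left(-34 - 8\right) \left(-44\right) = \left(-42\right) \left(-44\right) = 1848$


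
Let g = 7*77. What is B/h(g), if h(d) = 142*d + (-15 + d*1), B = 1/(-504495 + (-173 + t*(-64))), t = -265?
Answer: -1/37583753896 ≈ -2.6607e-11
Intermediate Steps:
B = -1/487708 (B = 1/(-504495 + (-173 - 265*(-64))) = 1/(-504495 + (-173 + 16960)) = 1/(-504495 + 16787) = 1/(-487708) = -1/487708 ≈ -2.0504e-6)
g = 539
h(d) = -15 + 143*d (h(d) = 142*d + (-15 + d) = -15 + 143*d)
B/h(g) = -1/(487708*(-15 + 143*539)) = -1/(487708*(-15 + 77077)) = -1/487708/77062 = -1/487708*1/77062 = -1/37583753896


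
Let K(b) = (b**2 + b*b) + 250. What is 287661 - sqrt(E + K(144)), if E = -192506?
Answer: 287661 - 16*I*sqrt(589) ≈ 2.8766e+5 - 388.31*I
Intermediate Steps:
K(b) = 250 + 2*b**2 (K(b) = (b**2 + b**2) + 250 = 2*b**2 + 250 = 250 + 2*b**2)
287661 - sqrt(E + K(144)) = 287661 - sqrt(-192506 + (250 + 2*144**2)) = 287661 - sqrt(-192506 + (250 + 2*20736)) = 287661 - sqrt(-192506 + (250 + 41472)) = 287661 - sqrt(-192506 + 41722) = 287661 - sqrt(-150784) = 287661 - 16*I*sqrt(589)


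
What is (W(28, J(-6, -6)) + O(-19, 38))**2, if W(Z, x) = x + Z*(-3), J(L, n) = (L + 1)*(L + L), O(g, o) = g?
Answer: 1849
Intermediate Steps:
J(L, n) = 2*L*(1 + L) (J(L, n) = (1 + L)*(2*L) = 2*L*(1 + L))
W(Z, x) = x - 3*Z
(W(28, J(-6, -6)) + O(-19, 38))**2 = ((2*(-6)*(1 - 6) - 3*28) - 19)**2 = ((2*(-6)*(-5) - 84) - 19)**2 = ((60 - 84) - 19)**2 = (-24 - 19)**2 = (-43)**2 = 1849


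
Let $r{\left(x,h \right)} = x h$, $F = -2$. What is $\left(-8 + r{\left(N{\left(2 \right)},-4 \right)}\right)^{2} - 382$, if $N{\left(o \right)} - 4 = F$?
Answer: $-126$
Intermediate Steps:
$N{\left(o \right)} = 2$ ($N{\left(o \right)} = 4 - 2 = 2$)
$r{\left(x,h \right)} = h x$
$\left(-8 + r{\left(N{\left(2 \right)},-4 \right)}\right)^{2} - 382 = \left(-8 - 8\right)^{2} - 382 = \left(-16\right)^{2} - 382 = 256 - 382 = -126$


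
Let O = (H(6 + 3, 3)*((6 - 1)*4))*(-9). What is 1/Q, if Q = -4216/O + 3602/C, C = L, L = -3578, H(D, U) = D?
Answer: 724545/1156201 ≈ 0.62666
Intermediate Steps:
C = -3578
O = -1620 (O = ((6 + 3)*((6 - 1)*4))*(-9) = (9*(5*4))*(-9) = (9*20)*(-9) = 180*(-9) = -1620)
Q = 1156201/724545 (Q = -4216/(-1620) + 3602/(-3578) = -4216*(-1/1620) + 3602*(-1/3578) = 1054/405 - 1801/1789 = 1156201/724545 ≈ 1.5958)
1/Q = 1/(1156201/724545) = 724545/1156201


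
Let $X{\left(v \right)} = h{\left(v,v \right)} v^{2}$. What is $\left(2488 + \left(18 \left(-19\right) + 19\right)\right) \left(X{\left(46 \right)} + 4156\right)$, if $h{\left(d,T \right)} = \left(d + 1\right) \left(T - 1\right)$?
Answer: $9698108840$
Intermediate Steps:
$h{\left(d,T \right)} = \left(1 + d\right) \left(-1 + T\right)$
$X{\left(v \right)} = v^{2} \left(-1 + v^{2}\right)$ ($X{\left(v \right)} = \left(-1 + v - v + v v\right) v^{2} = \left(-1 + v - v + v^{2}\right) v^{2} = \left(-1 + v^{2}\right) v^{2} = v^{2} \left(-1 + v^{2}\right)$)
$\left(2488 + \left(18 \left(-19\right) + 19\right)\right) \left(X{\left(46 \right)} + 4156\right) = \left(2488 + \left(18 \left(-19\right) + 19\right)\right) \left(\left(46^{4} - 46^{2}\right) + 4156\right) = \left(2488 + \left(-342 + 19\right)\right) \left(\left(4477456 - 2116\right) + 4156\right) = \left(2488 - 323\right) \left(\left(4477456 - 2116\right) + 4156\right) = 2165 \left(4475340 + 4156\right) = 2165 \cdot 4479496 = 9698108840$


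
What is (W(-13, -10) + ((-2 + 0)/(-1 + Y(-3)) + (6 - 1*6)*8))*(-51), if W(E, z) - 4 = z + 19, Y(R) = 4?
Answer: -629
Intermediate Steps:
W(E, z) = 23 + z (W(E, z) = 4 + (z + 19) = 4 + (19 + z) = 23 + z)
(W(-13, -10) + ((-2 + 0)/(-1 + Y(-3)) + (6 - 1*6)*8))*(-51) = ((23 - 10) + ((-2 + 0)/(-1 + 4) + (6 - 1*6)*8))*(-51) = (13 + (-2/3 + (6 - 6)*8))*(-51) = (13 + (-2*⅓ + 0*8))*(-51) = (13 + (-⅔ + 0))*(-51) = (13 - ⅔)*(-51) = (37/3)*(-51) = -629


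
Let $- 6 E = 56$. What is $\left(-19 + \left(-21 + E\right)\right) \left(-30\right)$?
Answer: $1480$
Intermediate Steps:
$E = - \frac{28}{3}$ ($E = \left(- \frac{1}{6}\right) 56 = - \frac{28}{3} \approx -9.3333$)
$\left(-19 + \left(-21 + E\right)\right) \left(-30\right) = \left(-19 - \frac{91}{3}\right) \left(-30\right) = \left(- \frac{148}{3}\right) \left(-30\right) = 1480$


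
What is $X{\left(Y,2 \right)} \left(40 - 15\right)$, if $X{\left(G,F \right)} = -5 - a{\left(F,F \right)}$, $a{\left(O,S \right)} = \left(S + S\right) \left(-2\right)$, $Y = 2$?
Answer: $75$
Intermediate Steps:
$a{\left(O,S \right)} = - 4 S$ ($a{\left(O,S \right)} = 2 S \left(-2\right) = - 4 S$)
$X{\left(G,F \right)} = -5 + 4 F$ ($X{\left(G,F \right)} = -5 - - 4 F = -5 + 4 F$)
$X{\left(Y,2 \right)} \left(40 - 15\right) = \left(-5 + 4 \cdot 2\right) \left(40 - 15\right) = \left(-5 + 8\right) 25 = 3 \cdot 25 = 75$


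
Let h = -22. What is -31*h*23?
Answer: 15686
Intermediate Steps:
-31*h*23 = -31*(-22)*23 = 682*23 = 15686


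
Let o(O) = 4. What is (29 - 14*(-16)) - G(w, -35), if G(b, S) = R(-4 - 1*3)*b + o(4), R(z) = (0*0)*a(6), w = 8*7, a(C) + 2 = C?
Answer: 249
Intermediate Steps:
a(C) = -2 + C
w = 56
R(z) = 0 (R(z) = (0*0)*(-2 + 6) = 0*4 = 0)
G(b, S) = 4 (G(b, S) = 0*b + 4 = 0 + 4 = 4)
(29 - 14*(-16)) - G(w, -35) = (29 - 14*(-16)) - 1*4 = (29 + 224) - 4 = 253 - 4 = 249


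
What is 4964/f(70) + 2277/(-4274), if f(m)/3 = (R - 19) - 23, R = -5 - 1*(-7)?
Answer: -1343086/32055 ≈ -41.899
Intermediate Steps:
R = 2 (R = -5 + 7 = 2)
f(m) = -120 (f(m) = 3*((2 - 19) - 23) = 3*(-17 - 23) = 3*(-40) = -120)
4964/f(70) + 2277/(-4274) = 4964/(-120) + 2277/(-4274) = 4964*(-1/120) + 2277*(-1/4274) = -1241/30 - 2277/4274 = -1343086/32055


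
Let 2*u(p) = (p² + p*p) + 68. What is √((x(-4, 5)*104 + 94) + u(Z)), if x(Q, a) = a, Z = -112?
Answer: 2*√3298 ≈ 114.86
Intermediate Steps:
u(p) = 34 + p² (u(p) = ((p² + p*p) + 68)/2 = ((p² + p²) + 68)/2 = (2*p² + 68)/2 = (68 + 2*p²)/2 = 34 + p²)
√((x(-4, 5)*104 + 94) + u(Z)) = √((5*104 + 94) + (34 + (-112)²)) = √((520 + 94) + (34 + 12544)) = √(614 + 12578) = √13192 = 2*√3298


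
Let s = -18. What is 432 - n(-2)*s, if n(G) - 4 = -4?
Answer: 432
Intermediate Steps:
n(G) = 0 (n(G) = 4 - 4 = 0)
432 - n(-2)*s = 432 - 0*(-18) = 432 - 1*0 = 432 + 0 = 432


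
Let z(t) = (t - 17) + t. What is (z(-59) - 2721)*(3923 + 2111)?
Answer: -17233104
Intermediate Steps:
z(t) = -17 + 2*t (z(t) = (-17 + t) + t = -17 + 2*t)
(z(-59) - 2721)*(3923 + 2111) = ((-17 + 2*(-59)) - 2721)*(3923 + 2111) = ((-17 - 118) - 2721)*6034 = (-135 - 2721)*6034 = -2856*6034 = -17233104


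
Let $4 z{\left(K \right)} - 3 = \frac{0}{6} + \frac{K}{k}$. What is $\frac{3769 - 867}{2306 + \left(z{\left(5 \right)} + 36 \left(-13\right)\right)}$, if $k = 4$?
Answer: $\frac{46432}{29425} \approx 1.578$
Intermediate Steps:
$z{\left(K \right)} = \frac{3}{4} + \frac{K}{16}$ ($z{\left(K \right)} = \frac{3}{4} + \frac{\frac{0}{6} + \frac{K}{4}}{4} = \frac{3}{4} + \frac{0 \cdot \frac{1}{6} + K \frac{1}{4}}{4} = \frac{3}{4} + \frac{0 + \frac{K}{4}}{4} = \frac{3}{4} + \frac{\frac{1}{4} K}{4} = \frac{3}{4} + \frac{K}{16}$)
$\frac{3769 - 867}{2306 + \left(z{\left(5 \right)} + 36 \left(-13\right)\right)} = \frac{3769 - 867}{2306 + \left(\left(\frac{3}{4} + \frac{1}{16} \cdot 5\right) + 36 \left(-13\right)\right)} = \frac{2902}{2306 + \left(\left(\frac{3}{4} + \frac{5}{16}\right) - 468\right)} = \frac{2902}{2306 + \left(\frac{17}{16} - 468\right)} = \frac{2902}{2306 - \frac{7471}{16}} = \frac{2902}{\frac{29425}{16}} = 2902 \cdot \frac{16}{29425} = \frac{46432}{29425}$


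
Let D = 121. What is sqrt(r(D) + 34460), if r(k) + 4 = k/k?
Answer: sqrt(34457) ≈ 185.63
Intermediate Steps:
r(k) = -3 (r(k) = -4 + k/k = -4 + 1 = -3)
sqrt(r(D) + 34460) = sqrt(-3 + 34460) = sqrt(34457)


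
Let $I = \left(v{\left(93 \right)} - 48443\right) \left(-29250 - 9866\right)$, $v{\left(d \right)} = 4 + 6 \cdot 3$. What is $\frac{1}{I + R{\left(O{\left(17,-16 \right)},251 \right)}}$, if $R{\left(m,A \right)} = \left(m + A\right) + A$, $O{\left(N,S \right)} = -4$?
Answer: $\frac{1}{1894036334} \approx 5.2797 \cdot 10^{-10}$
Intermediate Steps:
$v{\left(d \right)} = 22$ ($v{\left(d \right)} = 4 + 18 = 22$)
$R{\left(m,A \right)} = m + 2 A$ ($R{\left(m,A \right)} = \left(A + m\right) + A = m + 2 A$)
$I = 1894035836$ ($I = \left(22 - 48443\right) \left(-29250 - 9866\right) = \left(-48421\right) \left(-39116\right) = 1894035836$)
$\frac{1}{I + R{\left(O{\left(17,-16 \right)},251 \right)}} = \frac{1}{1894035836 + \left(-4 + 2 \cdot 251\right)} = \frac{1}{1894035836 + \left(-4 + 502\right)} = \frac{1}{1894035836 + 498} = \frac{1}{1894036334}$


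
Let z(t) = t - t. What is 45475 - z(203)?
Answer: 45475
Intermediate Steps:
z(t) = 0
45475 - z(203) = 45475 - 1*0 = 45475 + 0 = 45475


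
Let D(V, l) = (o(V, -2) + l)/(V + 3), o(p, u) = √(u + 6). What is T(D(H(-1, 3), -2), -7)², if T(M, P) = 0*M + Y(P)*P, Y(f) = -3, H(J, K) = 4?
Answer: 441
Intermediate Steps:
o(p, u) = √(6 + u)
D(V, l) = (2 + l)/(3 + V) (D(V, l) = (√(6 - 2) + l)/(V + 3) = (√4 + l)/(3 + V) = (2 + l)/(3 + V))
T(M, P) = -3*P (T(M, P) = 0*M - 3*P = 0 - 3*P = -3*P)
T(D(H(-1, 3), -2), -7)² = (-3*(-7))² = 21² = 441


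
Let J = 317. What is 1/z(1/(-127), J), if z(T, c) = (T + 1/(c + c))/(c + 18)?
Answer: -26973530/507 ≈ -53202.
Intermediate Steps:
z(T, c) = (T + 1/(2*c))/(18 + c)
1/z(1/(-127), J) = 1/((½ + 317/(-127))/(317*(18 + 317))) = 1/((1/317)*(½ - 1/127*317)/335) = 1/((1/317)*(1/335)*(½ - 317/127)) = 1/((1/317)*(1/335)*(-507/254)) = 1/(-507/26973530) = -26973530/507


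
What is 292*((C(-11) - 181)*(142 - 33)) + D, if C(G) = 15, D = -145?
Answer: -5283593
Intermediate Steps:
292*((C(-11) - 181)*(142 - 33)) + D = 292*((15 - 181)*(142 - 33)) - 145 = 292*(-166*109) - 145 = 292*(-18094) - 145 = -5283448 - 145 = -5283593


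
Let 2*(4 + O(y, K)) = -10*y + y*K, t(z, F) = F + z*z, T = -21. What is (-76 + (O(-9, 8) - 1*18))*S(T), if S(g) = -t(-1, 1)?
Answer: 178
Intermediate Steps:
t(z, F) = F + z²
O(y, K) = -4 - 5*y + K*y/2 (O(y, K) = -4 + (-10*y + y*K)/2 = -4 + (-10*y + K*y)/2 = -4 + (-5*y + K*y/2) = -4 - 5*y + K*y/2)
S(g) = -2 (S(g) = -(1 + (-1)²) = -(1 + 1) = -1*2 = -2)
(-76 + (O(-9, 8) - 1*18))*S(T) = (-76 + ((-4 - 5*(-9) + (½)*8*(-9)) - 1*18))*(-2) = (-76 + ((-4 + 45 - 36) - 18))*(-2) = (-76 + (5 - 18))*(-2) = (-76 - 13)*(-2) = -89*(-2) = 178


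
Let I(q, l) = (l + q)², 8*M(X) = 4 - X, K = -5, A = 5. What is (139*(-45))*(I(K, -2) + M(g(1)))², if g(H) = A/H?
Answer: -956270655/64 ≈ -1.4942e+7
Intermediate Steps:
g(H) = 5/H
M(X) = ½ - X/8 (M(X) = (4 - X)/8 = ½ - X/8)
(139*(-45))*(I(K, -2) + M(g(1)))² = (139*(-45))*((-2 - 5)² + (½ - 5/(8*1)))² = -6255*((-7)² + (½ - 5/8))² = -6255*(49 + (½ - ⅛*5))² = -6255*(49 + (½ - 5/8))² = -6255*(49 - ⅛)² = -6255*(391/8)² = -6255*152881/64 = -956270655/64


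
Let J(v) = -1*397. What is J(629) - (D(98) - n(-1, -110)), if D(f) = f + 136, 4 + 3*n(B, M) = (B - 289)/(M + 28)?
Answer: -77632/123 ≈ -631.15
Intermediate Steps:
n(B, M) = -4/3 + (-289 + B)/(3*(28 + M)) (n(B, M) = -4/3 + ((B - 289)/(M + 28))/3 = -4/3 + ((-289 + B)/(28 + M))/3 = -4/3 + (-289 + B)/(3*(28 + M)))
J(v) = -397
D(f) = 136 + f
J(629) - (D(98) - n(-1, -110)) = -397 - ((136 + 98) - (-401 - 1 - 4*(-110))/(3*(28 - 110))) = -397 - (234 - (-401 - 1 + 440)/(3*(-82))) = -397 - (234 - (-1)*38/(3*82)) = -397 - (234 - 1*(-19/123)) = -397 - (234 + 19/123) = -397 - 1*28801/123 = -397 - 28801/123 = -77632/123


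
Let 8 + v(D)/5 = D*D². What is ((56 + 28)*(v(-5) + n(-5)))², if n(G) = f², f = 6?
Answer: 2791642896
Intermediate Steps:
n(G) = 36 (n(G) = 6² = 36)
v(D) = -40 + 5*D³ (v(D) = -40 + 5*(D*D²) = -40 + 5*D³)
((56 + 28)*(v(-5) + n(-5)))² = ((56 + 28)*((-40 + 5*(-5)³) + 36))² = (84*((-40 + 5*(-125)) + 36))² = (84*((-40 - 625) + 36))² = (84*(-665 + 36))² = (84*(-629))² = (-52836)² = 2791642896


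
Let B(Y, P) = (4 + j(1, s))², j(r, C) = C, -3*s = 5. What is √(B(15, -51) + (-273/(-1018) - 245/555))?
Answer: √67305262402/112998 ≈ 2.2959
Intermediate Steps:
s = -5/3 (s = -⅓*5 = -5/3 ≈ -1.6667)
B(Y, P) = 49/9 (B(Y, P) = (4 - 5/3)² = (7/3)² = 49/9)
√(B(15, -51) + (-273/(-1018) - 245/555)) = √(49/9 + (-273/(-1018) - 245/555)) = √(49/9 + (-273*(-1/1018) - 245*1/555)) = √(49/9 + (273/1018 - 49/111)) = √(49/9 - 19579/112998) = √(1786897/338994) = √67305262402/112998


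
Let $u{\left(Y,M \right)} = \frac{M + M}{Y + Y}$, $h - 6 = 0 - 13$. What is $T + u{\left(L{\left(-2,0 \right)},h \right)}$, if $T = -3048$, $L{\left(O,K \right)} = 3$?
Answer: $- \frac{9151}{3} \approx -3050.3$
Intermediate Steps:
$h = -7$ ($h = 6 + \left(0 - 13\right) = 6 - 13 = -7$)
$u{\left(Y,M \right)} = \frac{M}{Y}$ ($u{\left(Y,M \right)} = \frac{2 M}{2 Y} = 2 M \frac{1}{2 Y} = \frac{M}{Y}$)
$T + u{\left(L{\left(-2,0 \right)},h \right)} = -3048 - \frac{7}{3} = - \frac{9151}{3}$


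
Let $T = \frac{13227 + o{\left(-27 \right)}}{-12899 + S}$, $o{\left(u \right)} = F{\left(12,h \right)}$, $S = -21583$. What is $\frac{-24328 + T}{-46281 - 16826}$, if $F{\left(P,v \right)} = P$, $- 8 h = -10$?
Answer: $\frac{279630445}{725351858} \approx 0.38551$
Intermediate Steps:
$h = \frac{5}{4}$ ($h = \left(- \frac{1}{8}\right) \left(-10\right) = \frac{5}{4} \approx 1.25$)
$o{\left(u \right)} = 12$
$T = - \frac{4413}{11494}$ ($T = \frac{13227 + 12}{-12899 - 21583} = \frac{13239}{-34482} = 13239 \left(- \frac{1}{34482}\right) = - \frac{4413}{11494} \approx -0.38394$)
$\frac{-24328 + T}{-46281 - 16826} = \frac{-24328 - \frac{4413}{11494}}{-46281 - 16826} = - \frac{279630445}{11494 \left(-63107\right)} = \left(- \frac{279630445}{11494}\right) \left(- \frac{1}{63107}\right) = \frac{279630445}{725351858}$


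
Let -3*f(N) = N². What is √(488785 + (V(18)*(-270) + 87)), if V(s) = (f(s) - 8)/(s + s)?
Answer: √489742 ≈ 699.82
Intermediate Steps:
f(N) = -N²/3
V(s) = (-8 - s²/3)/(2*s) (V(s) = (-s²/3 - 8)/(s + s) = (-8 - s²/3)/((2*s)) = (-8 - s²/3)*(1/(2*s)) = (-8 - s²/3)/(2*s))
√(488785 + (V(18)*(-270) + 87)) = √(488785 + ((-4/18 - ⅙*18)*(-270) + 87)) = √(488785 + ((-4*1/18 - 3)*(-270) + 87)) = √(488785 + ((-2/9 - 3)*(-270) + 87)) = √(488785 + (-29/9*(-270) + 87)) = √(488785 + (870 + 87)) = √(488785 + 957) = √489742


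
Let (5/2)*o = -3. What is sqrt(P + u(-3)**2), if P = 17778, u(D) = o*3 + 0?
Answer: sqrt(444774)/5 ≈ 133.38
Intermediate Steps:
o = -6/5 (o = (2/5)*(-3) = -6/5 ≈ -1.2000)
u(D) = -18/5 (u(D) = -6/5*3 + 0 = -18/5 + 0 = -18/5)
sqrt(P + u(-3)**2) = sqrt(17778 + (-18/5)**2) = sqrt(17778 + 324/25) = sqrt(444774/25) = sqrt(444774)/5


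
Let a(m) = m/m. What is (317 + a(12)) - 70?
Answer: 248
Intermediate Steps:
a(m) = 1
(317 + a(12)) - 70 = (317 + 1) - 70 = 318 - 70 = 248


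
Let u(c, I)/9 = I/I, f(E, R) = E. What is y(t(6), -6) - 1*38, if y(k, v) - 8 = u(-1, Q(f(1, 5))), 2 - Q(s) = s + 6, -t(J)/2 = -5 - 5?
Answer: -21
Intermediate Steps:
t(J) = 20 (t(J) = -2*(-5 - 5) = -2*(-10) = 20)
Q(s) = -4 - s (Q(s) = 2 - (s + 6) = 2 - (6 + s) = 2 + (-6 - s) = -4 - s)
u(c, I) = 9 (u(c, I) = 9*(I/I) = 9*1 = 9)
y(k, v) = 17 (y(k, v) = 8 + 9 = 17)
y(t(6), -6) - 1*38 = 17 - 1*38 = 17 - 38 = -21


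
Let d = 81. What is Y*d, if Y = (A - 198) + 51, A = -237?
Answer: -31104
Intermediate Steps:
Y = -384 (Y = (-237 - 198) + 51 = -435 + 51 = -384)
Y*d = -384*81 = -31104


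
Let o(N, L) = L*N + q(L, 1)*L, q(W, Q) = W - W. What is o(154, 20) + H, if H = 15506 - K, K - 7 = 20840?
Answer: -2261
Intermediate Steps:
K = 20847 (K = 7 + 20840 = 20847)
q(W, Q) = 0
o(N, L) = L*N (o(N, L) = L*N + 0*L = L*N + 0 = L*N)
H = -5341 (H = 15506 - 1*20847 = 15506 - 20847 = -5341)
o(154, 20) + H = 20*154 - 5341 = 3080 - 5341 = -2261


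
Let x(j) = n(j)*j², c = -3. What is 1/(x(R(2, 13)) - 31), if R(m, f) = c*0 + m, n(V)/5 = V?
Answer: ⅑ ≈ 0.11111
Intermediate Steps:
n(V) = 5*V
R(m, f) = m (R(m, f) = -3*0 + m = 0 + m = m)
x(j) = 5*j³ (x(j) = (5*j)*j² = 5*j³)
1/(x(R(2, 13)) - 31) = 1/(5*2³ - 31) = 1/(5*8 - 31) = 1/(40 - 31) = 1/9 = ⅑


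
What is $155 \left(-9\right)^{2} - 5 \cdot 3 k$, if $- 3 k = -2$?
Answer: $12545$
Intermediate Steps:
$k = \frac{2}{3}$ ($k = \left(- \frac{1}{3}\right) \left(-2\right) = \frac{2}{3} \approx 0.66667$)
$155 \left(-9\right)^{2} - 5 \cdot 3 k = 155 \left(-9\right)^{2} - 5 \cdot 3 \cdot \frac{2}{3} = 155 \cdot 81 - 10 = 12555 - 10 = 12545$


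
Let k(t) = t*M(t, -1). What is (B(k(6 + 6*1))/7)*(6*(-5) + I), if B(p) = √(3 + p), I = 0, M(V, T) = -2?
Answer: -30*I*√21/7 ≈ -19.64*I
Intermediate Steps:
k(t) = -2*t (k(t) = t*(-2) = -2*t)
(B(k(6 + 6*1))/7)*(6*(-5) + I) = (√(3 - 2*(6 + 6*1))/7)*(6*(-5) + 0) = (√(3 - 2*(6 + 6))/7)*(-30 + 0) = (√(3 - 2*12)/7)*(-30) = (√(3 - 24)/7)*(-30) = (√(-21)/7)*(-30) = ((I*√21)/7)*(-30) = (I*√21/7)*(-30) = -30*I*√21/7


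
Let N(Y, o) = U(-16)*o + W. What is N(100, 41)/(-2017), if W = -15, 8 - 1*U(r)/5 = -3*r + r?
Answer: 4935/2017 ≈ 2.4467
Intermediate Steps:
U(r) = 40 + 10*r (U(r) = 40 - 5*(-3*r + r) = 40 - (-10)*r = 40 + 10*r)
N(Y, o) = -15 - 120*o (N(Y, o) = (40 + 10*(-16))*o - 15 = (40 - 160)*o - 15 = -120*o - 15 = -15 - 120*o)
N(100, 41)/(-2017) = (-15 - 120*41)/(-2017) = (-15 - 4920)*(-1/2017) = -4935*(-1/2017) = 4935/2017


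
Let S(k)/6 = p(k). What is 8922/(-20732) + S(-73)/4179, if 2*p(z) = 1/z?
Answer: -6214315/14439838 ≈ -0.43036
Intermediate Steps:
p(z) = 1/(2*z)
S(k) = 3/k (S(k) = 6*(1/(2*k)) = 3/k)
8922/(-20732) + S(-73)/4179 = 8922/(-20732) + (3/(-73))/4179 = 8922*(-1/20732) + (3*(-1/73))*(1/4179) = -4461/10366 - 3/73*1/4179 = -4461/10366 - 1/101689 = -6214315/14439838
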